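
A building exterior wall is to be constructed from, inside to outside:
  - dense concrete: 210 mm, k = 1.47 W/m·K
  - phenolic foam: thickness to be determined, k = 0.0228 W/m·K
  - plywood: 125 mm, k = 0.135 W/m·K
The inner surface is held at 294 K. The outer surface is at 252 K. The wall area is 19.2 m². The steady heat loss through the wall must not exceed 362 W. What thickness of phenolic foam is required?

Thermal resistances in series:
R_dense concrete = L/(kA) = 0.21/(1.47×19.2) = 0.00744 K/W
R_plywood = L/(kA) = 0.125/(0.135×19.2) = 0.04823 K/W
Sum of the known resistances R_other = 0.05567 K/W
Required total resistance R_tot = ΔT/Q_allow = 42/362 = 0.116 K/W
R_phenolic foam = R_tot − R_other = 0.06036 K/W
L = R·k·A = 0.06036×0.0228×19.2

L ≈ 26.4 mm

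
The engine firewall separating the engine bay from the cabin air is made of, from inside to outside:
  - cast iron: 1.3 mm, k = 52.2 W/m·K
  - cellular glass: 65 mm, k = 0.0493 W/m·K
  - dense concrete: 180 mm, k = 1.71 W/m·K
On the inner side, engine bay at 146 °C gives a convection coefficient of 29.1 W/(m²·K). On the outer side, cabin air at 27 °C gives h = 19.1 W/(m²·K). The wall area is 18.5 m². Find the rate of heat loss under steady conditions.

Series thermal resistances:
R_inner film = 1/(h_i·A) = 1/(29.1×18.5) = 0.001858 K/W
R_cast iron = L/(kA) = 0.0013/(52.2×18.5) = 1.346×10^-6 K/W
R_cellular glass = L/(kA) = 0.065/(0.0493×18.5) = 0.07127 K/W
R_dense concrete = L/(kA) = 0.18/(1.71×18.5) = 0.00569 K/W
R_outer film = 1/(h_o·A) = 1/(19.1×18.5) = 0.00283 K/W
R_total = 0.08165 K/W
Q = ΔT / R_total = 119 / 0.08165

Q ≈ 1460 W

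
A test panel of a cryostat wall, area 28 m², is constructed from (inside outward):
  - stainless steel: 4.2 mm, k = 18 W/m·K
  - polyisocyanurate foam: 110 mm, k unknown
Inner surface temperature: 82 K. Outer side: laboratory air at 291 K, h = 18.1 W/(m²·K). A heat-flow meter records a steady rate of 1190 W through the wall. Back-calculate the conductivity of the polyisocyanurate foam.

Model the wall as resistances in series:
R_stainless steel = L/(kA) = 0.0042/(18×28) = 8.333×10^-6 K/W
R_outer film = 1/(h_o·A) = 1/(18.1×28) = 0.001973 K/W
Sum of known resistances R_other = 0.001981 K/W
Total R = ΔT/Q = 209/1190 = 0.1756 K/W
R_polyisocyanurate foam = R_total − R_other = 0.1736 K/W
k = L/(R·A) = 0.11/(0.1736×28)

k ≈ 0.0226 W/(m·K)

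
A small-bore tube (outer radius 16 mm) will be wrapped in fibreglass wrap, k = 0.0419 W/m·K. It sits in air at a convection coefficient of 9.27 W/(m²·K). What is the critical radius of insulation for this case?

r_cr ≈ 4.52 mm

For a cylinder r_cr = k/h = 0.0419/9.27
r_cr = 4.52 mm; since the bare radius (16 mm) is above r_cr, any added insulation will reduce heat loss.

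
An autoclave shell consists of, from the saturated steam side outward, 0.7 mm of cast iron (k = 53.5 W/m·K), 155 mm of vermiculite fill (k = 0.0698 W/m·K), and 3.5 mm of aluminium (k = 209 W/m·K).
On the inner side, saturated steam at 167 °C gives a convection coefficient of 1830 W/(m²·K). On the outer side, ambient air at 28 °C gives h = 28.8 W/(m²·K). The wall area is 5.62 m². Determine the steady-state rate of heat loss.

Q ≈ 346 W

Series thermal resistances:
R_inner film = 1/(h_i·A) = 1/(1830×5.62) = 9.723×10^-5 K/W
R_cast iron = L/(kA) = 0.0007/(53.5×5.62) = 2.328×10^-6 K/W
R_vermiculite fill = L/(kA) = 0.155/(0.0698×5.62) = 0.3951 K/W
R_aluminium = L/(kA) = 0.0035/(209×5.62) = 2.98×10^-6 K/W
R_outer film = 1/(h_o·A) = 1/(28.8×5.62) = 0.006178 K/W
R_total = 0.4014 K/W
Q = ΔT / R_total = 139 / 0.4014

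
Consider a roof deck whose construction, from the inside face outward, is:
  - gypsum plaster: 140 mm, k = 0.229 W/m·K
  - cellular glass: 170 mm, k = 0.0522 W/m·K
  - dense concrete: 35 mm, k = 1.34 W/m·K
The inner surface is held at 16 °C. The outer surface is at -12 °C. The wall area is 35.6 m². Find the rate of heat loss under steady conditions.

Q ≈ 256 W

Model the wall as resistances in series:
R_gypsum plaster = L/(kA) = 0.14/(0.229×35.6) = 0.01717 K/W
R_cellular glass = L/(kA) = 0.17/(0.0522×35.6) = 0.09148 K/W
R_dense concrete = L/(kA) = 0.035/(1.34×35.6) = 7.337×10^-4 K/W
R_total = 0.1094 K/W
Q = ΔT / R_total = 28 / 0.1094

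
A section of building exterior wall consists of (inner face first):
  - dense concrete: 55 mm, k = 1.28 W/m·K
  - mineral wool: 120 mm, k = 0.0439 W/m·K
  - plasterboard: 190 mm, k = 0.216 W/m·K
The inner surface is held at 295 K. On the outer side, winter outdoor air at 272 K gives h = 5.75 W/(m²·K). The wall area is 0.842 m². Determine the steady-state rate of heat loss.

Treating each layer as a thermal resistance in series:
R_dense concrete = L/(kA) = 0.055/(1.28×0.842) = 0.05103 K/W
R_mineral wool = L/(kA) = 0.12/(0.0439×0.842) = 3.246 K/W
R_plasterboard = L/(kA) = 0.19/(0.216×0.842) = 1.045 K/W
R_outer film = 1/(h_o·A) = 1/(5.75×0.842) = 0.2065 K/W
R_total = 4.549 K/W
Q = ΔT / R_total = 23 / 4.549

Q ≈ 5.06 W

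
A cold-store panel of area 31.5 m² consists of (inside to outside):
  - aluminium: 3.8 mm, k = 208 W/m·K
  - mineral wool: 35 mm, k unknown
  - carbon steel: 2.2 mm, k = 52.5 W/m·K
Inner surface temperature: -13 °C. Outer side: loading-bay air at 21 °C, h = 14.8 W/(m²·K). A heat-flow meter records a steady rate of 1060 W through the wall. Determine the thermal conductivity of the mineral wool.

k ≈ 0.0371 W/(m·K)

Treating each layer as a thermal resistance in series:
R_aluminium = L/(kA) = 0.0038/(208×31.5) = 5.8×10^-7 K/W
R_carbon steel = L/(kA) = 0.0022/(52.5×31.5) = 1.33×10^-6 K/W
R_outer film = 1/(h_o·A) = 1/(14.8×31.5) = 0.002145 K/W
Sum of known resistances R_other = 0.002147 K/W
Total R = ΔT/Q = 34/1060 = 0.03208 K/W
R_mineral wool = R_total − R_other = 0.02993 K/W
k = L/(R·A) = 0.035/(0.02993×31.5)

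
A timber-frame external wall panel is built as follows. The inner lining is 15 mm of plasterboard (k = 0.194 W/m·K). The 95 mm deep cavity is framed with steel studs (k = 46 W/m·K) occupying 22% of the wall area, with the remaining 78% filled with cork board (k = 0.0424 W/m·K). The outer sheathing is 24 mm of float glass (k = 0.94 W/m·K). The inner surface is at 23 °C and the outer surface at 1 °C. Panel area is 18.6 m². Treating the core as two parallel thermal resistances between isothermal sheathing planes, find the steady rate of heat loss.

Sheathing layers in series; stud and cavity paths in parallel between them.
R_inner = 0.015/(0.194×18.6) = 0.004157 K/W
R_stud  = 0.095/(46×0.22×18.6) = 5.047×10^-4 K/W
R_cav   = 0.095/(0.0424×0.78×18.6) = 0.1544 K/W
1/R_core = 1/R_stud + 1/R_cav → R_core = 5.031×10^-4 K/W
R_outer = 0.024/(0.94×18.6) = 0.001373 K/W
R_total = 0.006033 K/W
Q = ΔT/R_total = 22/0.006033

Q ≈ 3650 W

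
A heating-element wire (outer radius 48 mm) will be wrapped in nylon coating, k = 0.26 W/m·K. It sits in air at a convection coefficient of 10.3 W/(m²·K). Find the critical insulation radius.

r_cr ≈ 25.2 mm

For a cylinder r_cr = k/h = 0.26/10.3
r_cr = 25.2 mm; since the bare radius (48 mm) is above r_cr, any added insulation will reduce heat loss.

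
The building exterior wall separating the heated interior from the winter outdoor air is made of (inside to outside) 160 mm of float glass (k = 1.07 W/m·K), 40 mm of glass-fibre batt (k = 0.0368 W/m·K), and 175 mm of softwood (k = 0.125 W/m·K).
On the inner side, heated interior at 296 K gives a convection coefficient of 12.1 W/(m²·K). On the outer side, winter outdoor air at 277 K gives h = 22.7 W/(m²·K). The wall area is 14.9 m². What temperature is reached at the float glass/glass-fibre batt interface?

T ≈ 294 K

Thermal resistances in series:
R_inner film = 1/(h_i·A) = 1/(12.1×14.9) = 0.005547 K/W
R_float glass = L/(kA) = 0.16/(1.07×14.9) = 0.01004 K/W
R_glass-fibre batt = L/(kA) = 0.04/(0.0368×14.9) = 0.07295 K/W
R_softwood = L/(kA) = 0.175/(0.125×14.9) = 0.09396 K/W
R_outer film = 1/(h_o·A) = 1/(22.7×14.9) = 0.002957 K/W
R_total = 0.1854 K/W;  Q = ΔT/R_total = 19/0.1854 = 102.5 W
T_interface = T_inner − Q·ΣR(inner→interface) = 296 − 102×0.01558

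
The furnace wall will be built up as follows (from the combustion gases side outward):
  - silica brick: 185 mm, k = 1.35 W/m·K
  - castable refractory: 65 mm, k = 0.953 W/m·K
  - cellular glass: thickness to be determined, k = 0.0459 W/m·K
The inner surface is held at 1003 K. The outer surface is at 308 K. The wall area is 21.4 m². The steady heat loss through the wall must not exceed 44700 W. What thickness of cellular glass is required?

L ≈ 5.85 mm

Using the resistance-network approach (series):
R_silica brick = L/(kA) = 0.185/(1.35×21.4) = 0.006404 K/W
R_castable refractory = L/(kA) = 0.065/(0.953×21.4) = 0.003187 K/W
Sum of the known resistances R_other = 0.009591 K/W
Required total resistance R_tot = ΔT/Q_allow = 695/44700 = 0.01555 K/W
R_cellular glass = R_tot − R_other = 0.005957 K/W
L = R·k·A = 0.005957×0.0459×21.4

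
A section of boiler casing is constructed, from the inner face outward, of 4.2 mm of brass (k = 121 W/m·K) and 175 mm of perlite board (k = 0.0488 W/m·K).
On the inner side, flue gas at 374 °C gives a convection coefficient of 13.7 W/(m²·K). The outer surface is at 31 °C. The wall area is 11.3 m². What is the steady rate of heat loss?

Q ≈ 1060 W

Treating each layer as a thermal resistance in series:
R_inner film = 1/(h_i·A) = 1/(13.7×11.3) = 0.00646 K/W
R_brass = L/(kA) = 0.0042/(121×11.3) = 3.072×10^-6 K/W
R_perlite board = L/(kA) = 0.175/(0.0488×11.3) = 0.3174 K/W
R_total = 0.3238 K/W
Q = ΔT / R_total = 343 / 0.3238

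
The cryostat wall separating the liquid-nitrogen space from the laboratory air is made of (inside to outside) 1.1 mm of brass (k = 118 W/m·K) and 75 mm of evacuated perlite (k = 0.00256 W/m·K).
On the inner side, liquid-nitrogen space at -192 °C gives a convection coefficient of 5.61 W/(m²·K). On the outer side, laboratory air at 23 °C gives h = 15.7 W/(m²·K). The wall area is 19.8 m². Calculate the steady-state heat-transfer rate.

Q ≈ 144 W

Using the resistance-network approach (series):
R_inner film = 1/(h_i·A) = 1/(5.61×19.8) = 0.009003 K/W
R_brass = L/(kA) = 0.0011/(118×19.8) = 4.708×10^-7 K/W
R_evacuated perlite = L/(kA) = 0.075/(0.00256×19.8) = 1.48 K/W
R_outer film = 1/(h_o·A) = 1/(15.7×19.8) = 0.003217 K/W
R_total = 1.492 K/W
Q = ΔT / R_total = 215 / 1.492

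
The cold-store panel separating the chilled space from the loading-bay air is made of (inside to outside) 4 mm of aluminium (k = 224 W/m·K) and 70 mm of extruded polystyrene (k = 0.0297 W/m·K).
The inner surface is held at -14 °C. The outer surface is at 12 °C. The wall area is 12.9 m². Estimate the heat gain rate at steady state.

Q ≈ 142 W

Series thermal resistances:
R_aluminium = L/(kA) = 0.004/(224×12.9) = 1.384×10^-6 K/W
R_extruded polystyrene = L/(kA) = 0.07/(0.0297×12.9) = 0.1827 K/W
R_total = 0.1827 K/W
Q = ΔT / R_total = 26 / 0.1827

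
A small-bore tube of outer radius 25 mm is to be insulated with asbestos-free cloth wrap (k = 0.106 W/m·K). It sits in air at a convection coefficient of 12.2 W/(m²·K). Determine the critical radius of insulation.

For a cylinder r_cr = k/h = 0.106/12.2
r_cr = 8.69 mm; since the bare radius (25 mm) is above r_cr, any added insulation will reduce heat loss.

r_cr ≈ 8.69 mm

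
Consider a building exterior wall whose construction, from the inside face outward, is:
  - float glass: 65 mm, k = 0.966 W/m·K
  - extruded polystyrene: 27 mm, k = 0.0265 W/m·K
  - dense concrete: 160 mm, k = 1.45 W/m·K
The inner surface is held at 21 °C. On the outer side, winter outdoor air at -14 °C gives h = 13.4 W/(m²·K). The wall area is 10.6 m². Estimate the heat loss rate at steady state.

Model the wall as resistances in series:
R_float glass = L/(kA) = 0.065/(0.966×10.6) = 0.006348 K/W
R_extruded polystyrene = L/(kA) = 0.027/(0.0265×10.6) = 0.09612 K/W
R_dense concrete = L/(kA) = 0.16/(1.45×10.6) = 0.01041 K/W
R_outer film = 1/(h_o·A) = 1/(13.4×10.6) = 0.00704 K/W
R_total = 0.1199 K/W
Q = ΔT / R_total = 35 / 0.1199

Q ≈ 292 W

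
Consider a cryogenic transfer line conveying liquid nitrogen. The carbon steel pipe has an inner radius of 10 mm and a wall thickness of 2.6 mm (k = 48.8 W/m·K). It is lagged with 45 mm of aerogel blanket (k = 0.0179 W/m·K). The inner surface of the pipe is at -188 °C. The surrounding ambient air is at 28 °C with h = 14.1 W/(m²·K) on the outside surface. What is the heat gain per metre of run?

Radial resistances (cylindrical: R_cond = ln(r_o/r_i)/(2πkL), R_conv = 1/(h·2πrL)):
R_carbon steel pipe wall = ln(12.6/10)/(2π×48.8×1) = 7.537×10^-4 K/W
R_aerogel blanket = ln(57.6/12.6)/(2π×0.0179×1) = 13.51 K/W
R_outer film = 1/(h_o·2πr_oL) = 1/(14.1×2π×0.0576×1) = 0.196 K/W
R_total = 13.71 K/W
Q = ΔT/R_total = 216/13.71

q′ ≈ 15.8 W/m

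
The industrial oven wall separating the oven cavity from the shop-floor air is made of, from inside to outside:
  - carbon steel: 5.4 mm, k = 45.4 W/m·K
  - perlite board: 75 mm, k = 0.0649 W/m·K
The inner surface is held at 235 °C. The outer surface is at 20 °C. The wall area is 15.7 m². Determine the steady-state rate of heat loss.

Q ≈ 2920 W

Treating each layer as a thermal resistance in series:
R_carbon steel = L/(kA) = 0.0054/(45.4×15.7) = 7.576×10^-6 K/W
R_perlite board = L/(kA) = 0.075/(0.0649×15.7) = 0.07361 K/W
R_total = 0.07361 K/W
Q = ΔT / R_total = 215 / 0.07361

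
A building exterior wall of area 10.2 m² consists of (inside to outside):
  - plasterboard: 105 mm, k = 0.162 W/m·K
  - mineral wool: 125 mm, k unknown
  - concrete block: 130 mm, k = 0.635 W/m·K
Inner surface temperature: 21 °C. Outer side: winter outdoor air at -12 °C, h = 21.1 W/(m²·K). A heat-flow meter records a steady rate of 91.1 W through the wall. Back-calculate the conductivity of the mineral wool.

Treating each layer as a thermal resistance in series:
R_plasterboard = L/(kA) = 0.105/(0.162×10.2) = 0.06354 K/W
R_concrete block = L/(kA) = 0.13/(0.635×10.2) = 0.02007 K/W
R_outer film = 1/(h_o·A) = 1/(21.1×10.2) = 0.004646 K/W
Sum of known resistances R_other = 0.08826 K/W
Total R = ΔT/Q = 33/91.1 = 0.3622 K/W
R_mineral wool = R_total − R_other = 0.274 K/W
k = L/(R·A) = 0.125/(0.274×10.2)

k ≈ 0.0447 W/(m·K)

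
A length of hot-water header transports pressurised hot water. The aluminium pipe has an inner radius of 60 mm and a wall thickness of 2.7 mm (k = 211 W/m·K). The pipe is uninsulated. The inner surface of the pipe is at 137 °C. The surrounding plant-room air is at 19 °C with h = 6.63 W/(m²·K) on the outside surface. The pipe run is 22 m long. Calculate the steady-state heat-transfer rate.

Q ≈ 6780 W

Treating each annulus and film as a series resistance:
R_aluminium pipe wall = ln(62.7/60)/(2π×211×22) = 1.509×10^-6 K/W
R_outer film = 1/(h_o·2πr_oL) = 1/(6.63×2π×0.0627×22) = 0.0174 K/W
R_total = 0.0174 K/W
Q = ΔT/R_total = 118/0.0174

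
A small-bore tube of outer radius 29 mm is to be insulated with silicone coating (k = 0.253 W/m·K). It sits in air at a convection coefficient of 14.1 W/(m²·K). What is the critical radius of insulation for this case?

r_cr ≈ 17.9 mm

For a cylinder r_cr = k/h = 0.253/14.1
r_cr = 17.9 mm; since the bare radius (29 mm) is above r_cr, any added insulation will reduce heat loss.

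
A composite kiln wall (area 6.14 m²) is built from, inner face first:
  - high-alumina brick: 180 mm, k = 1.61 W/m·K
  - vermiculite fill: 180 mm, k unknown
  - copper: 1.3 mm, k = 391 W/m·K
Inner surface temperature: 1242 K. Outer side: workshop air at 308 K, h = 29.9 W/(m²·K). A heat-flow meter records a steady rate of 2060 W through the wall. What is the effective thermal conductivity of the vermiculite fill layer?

k ≈ 0.0682 W/(m·K)

Thermal resistances in series:
R_high-alumina brick = L/(kA) = 0.18/(1.61×6.14) = 0.01821 K/W
R_copper = L/(kA) = 0.0013/(391×6.14) = 5.415×10^-7 K/W
R_outer film = 1/(h_o·A) = 1/(29.9×6.14) = 0.005447 K/W
Sum of known resistances R_other = 0.02366 K/W
Total R = ΔT/Q = 934/2060 = 0.4534 K/W
R_vermiculite fill = R_total − R_other = 0.4297 K/W
k = L/(R·A) = 0.18/(0.4297×6.14)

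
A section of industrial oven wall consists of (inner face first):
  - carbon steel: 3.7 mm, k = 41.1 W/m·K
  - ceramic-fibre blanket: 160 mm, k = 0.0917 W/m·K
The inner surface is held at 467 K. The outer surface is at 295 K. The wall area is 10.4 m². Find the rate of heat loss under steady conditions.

Q ≈ 1030 W

Using the resistance-network approach (series):
R_carbon steel = L/(kA) = 0.0037/(41.1×10.4) = 8.656×10^-6 K/W
R_ceramic-fibre blanket = L/(kA) = 0.16/(0.0917×10.4) = 0.1678 K/W
R_total = 0.1678 K/W
Q = ΔT / R_total = 172 / 0.1678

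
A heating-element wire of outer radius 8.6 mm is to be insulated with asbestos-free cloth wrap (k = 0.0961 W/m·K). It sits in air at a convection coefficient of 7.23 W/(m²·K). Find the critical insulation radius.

For a cylinder r_cr = k/h = 0.0961/7.23
r_cr = 13.3 mm; since the bare radius (8.6 mm) is below r_cr, adding a thin layer of insulation will *increase* heat loss.

r_cr ≈ 13.3 mm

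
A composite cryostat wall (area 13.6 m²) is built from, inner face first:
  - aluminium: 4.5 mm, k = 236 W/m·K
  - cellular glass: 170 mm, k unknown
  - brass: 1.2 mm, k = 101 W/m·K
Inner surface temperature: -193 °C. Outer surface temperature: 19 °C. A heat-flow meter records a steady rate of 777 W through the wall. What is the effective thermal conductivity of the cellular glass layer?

k ≈ 0.0458 W/(m·K)

Using the resistance-network approach (series):
R_aluminium = L/(kA) = 0.0045/(236×13.6) = 1.402×10^-6 K/W
R_brass = L/(kA) = 0.0012/(101×13.6) = 8.736×10^-7 K/W
Sum of known resistances R_other = 2.276×10^-6 K/W
Total R = ΔT/Q = 212/777 = 0.2728 K/W
R_cellular glass = R_total − R_other = 0.2728 K/W
k = L/(R·A) = 0.17/(0.2728×13.6)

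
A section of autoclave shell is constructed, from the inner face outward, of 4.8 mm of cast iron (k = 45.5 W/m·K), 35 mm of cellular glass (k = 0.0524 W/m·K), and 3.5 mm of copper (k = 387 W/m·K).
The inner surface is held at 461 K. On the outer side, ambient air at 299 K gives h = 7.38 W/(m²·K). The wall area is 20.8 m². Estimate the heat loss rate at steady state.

Thermal resistances in series:
R_cast iron = L/(kA) = 0.0048/(45.5×20.8) = 5.072×10^-6 K/W
R_cellular glass = L/(kA) = 0.035/(0.0524×20.8) = 0.03211 K/W
R_copper = L/(kA) = 0.0035/(387×20.8) = 4.348×10^-7 K/W
R_outer film = 1/(h_o·A) = 1/(7.38×20.8) = 0.006514 K/W
R_total = 0.03863 K/W
Q = ΔT / R_total = 162 / 0.03863

Q ≈ 4190 W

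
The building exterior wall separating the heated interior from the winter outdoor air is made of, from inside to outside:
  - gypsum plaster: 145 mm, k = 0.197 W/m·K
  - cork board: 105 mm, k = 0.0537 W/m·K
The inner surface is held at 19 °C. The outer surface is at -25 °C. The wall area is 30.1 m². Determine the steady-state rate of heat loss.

Q ≈ 492 W

Treating each layer as a thermal resistance in series:
R_gypsum plaster = L/(kA) = 0.145/(0.197×30.1) = 0.02445 K/W
R_cork board = L/(kA) = 0.105/(0.0537×30.1) = 0.06496 K/W
R_total = 0.08941 K/W
Q = ΔT / R_total = 44 / 0.08941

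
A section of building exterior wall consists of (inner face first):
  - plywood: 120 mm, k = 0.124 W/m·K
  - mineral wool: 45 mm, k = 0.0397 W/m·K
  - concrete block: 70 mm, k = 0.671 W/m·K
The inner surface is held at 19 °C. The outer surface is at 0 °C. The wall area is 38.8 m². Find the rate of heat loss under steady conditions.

Q ≈ 334 W

Model the wall as resistances in series:
R_plywood = L/(kA) = 0.12/(0.124×38.8) = 0.02494 K/W
R_mineral wool = L/(kA) = 0.045/(0.0397×38.8) = 0.02921 K/W
R_concrete block = L/(kA) = 0.07/(0.671×38.8) = 0.002689 K/W
R_total = 0.05684 K/W
Q = ΔT / R_total = 19 / 0.05684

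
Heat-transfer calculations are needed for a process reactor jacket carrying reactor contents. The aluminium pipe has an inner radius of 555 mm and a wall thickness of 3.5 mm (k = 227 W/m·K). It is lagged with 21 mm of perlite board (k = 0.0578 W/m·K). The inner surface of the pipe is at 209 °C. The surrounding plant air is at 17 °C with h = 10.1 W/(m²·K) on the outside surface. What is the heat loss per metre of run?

q′ ≈ 1490 W/m

Cylindrical conduction, so R = ln(r₂/r₁)/(2πkL) per layer, in series:
R_aluminium pipe wall = ln(558.5/555)/(2π×227×1) = 4.408×10^-6 K/W
R_perlite board = ln(579.5/558.5)/(2π×0.0578×1) = 0.1016 K/W
R_outer film = 1/(h_o·2πr_oL) = 1/(10.1×2π×0.5795×1) = 0.02719 K/W
R_total = 0.1288 K/W
Q = ΔT/R_total = 192/0.1288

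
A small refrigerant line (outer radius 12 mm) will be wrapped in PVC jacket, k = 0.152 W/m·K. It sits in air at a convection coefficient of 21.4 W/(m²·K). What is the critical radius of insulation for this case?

For a cylinder r_cr = k/h = 0.152/21.4
r_cr = 7.1 mm; since the bare radius (12 mm) is above r_cr, any added insulation will reduce heat loss.

r_cr ≈ 7.1 mm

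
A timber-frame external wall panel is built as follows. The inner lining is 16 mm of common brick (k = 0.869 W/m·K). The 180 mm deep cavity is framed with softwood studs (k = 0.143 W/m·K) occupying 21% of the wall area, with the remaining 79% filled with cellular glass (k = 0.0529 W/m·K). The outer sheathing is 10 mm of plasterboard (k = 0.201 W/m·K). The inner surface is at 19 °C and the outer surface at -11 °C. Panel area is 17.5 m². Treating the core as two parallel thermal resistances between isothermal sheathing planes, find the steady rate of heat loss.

Sheathing layers in series; stud and cavity paths in parallel between them.
R_inner = 0.016/(0.869×17.5) = 0.001052 K/W
R_stud  = 0.18/(0.143×0.21×17.5) = 0.3425 K/W
R_cav   = 0.18/(0.0529×0.79×17.5) = 0.2461 K/W
1/R_core = 1/R_stud + 1/R_cav → R_core = 0.1432 K/W
R_outer = 0.01/(0.201×17.5) = 0.002843 K/W
R_total = 0.1471 K/W
Q = ΔT/R_total = 30/0.1471

Q ≈ 204 W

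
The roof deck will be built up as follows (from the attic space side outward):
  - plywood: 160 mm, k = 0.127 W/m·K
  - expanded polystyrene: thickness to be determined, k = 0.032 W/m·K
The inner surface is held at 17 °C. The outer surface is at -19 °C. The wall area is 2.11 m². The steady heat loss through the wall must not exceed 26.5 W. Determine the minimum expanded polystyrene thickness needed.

L ≈ 51.4 mm

Using the resistance-network approach (series):
R_plywood = L/(kA) = 0.16/(0.127×2.11) = 0.5971 K/W
Sum of the known resistances R_other = 0.5971 K/W
Required total resistance R_tot = ΔT/Q_allow = 36/26.5 = 1.358 K/W
R_expanded polystyrene = R_tot − R_other = 0.7614 K/W
L = R·k·A = 0.7614×0.032×2.11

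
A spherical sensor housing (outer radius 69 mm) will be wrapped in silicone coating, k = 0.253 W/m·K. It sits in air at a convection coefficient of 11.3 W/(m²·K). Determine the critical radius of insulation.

r_cr ≈ 44.8 mm

For a sphere r_cr = 2k/h = 2×0.253/11.3
r_cr = 44.8 mm; since the bare radius (69 mm) is above r_cr, any added insulation will reduce heat loss.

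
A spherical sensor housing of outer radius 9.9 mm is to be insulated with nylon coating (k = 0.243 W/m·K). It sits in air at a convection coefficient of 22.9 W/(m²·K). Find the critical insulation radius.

For a sphere r_cr = 2k/h = 2×0.243/22.9
r_cr = 21.2 mm; since the bare radius (9.9 mm) is below r_cr, adding a thin layer of insulation will *increase* heat loss.

r_cr ≈ 21.2 mm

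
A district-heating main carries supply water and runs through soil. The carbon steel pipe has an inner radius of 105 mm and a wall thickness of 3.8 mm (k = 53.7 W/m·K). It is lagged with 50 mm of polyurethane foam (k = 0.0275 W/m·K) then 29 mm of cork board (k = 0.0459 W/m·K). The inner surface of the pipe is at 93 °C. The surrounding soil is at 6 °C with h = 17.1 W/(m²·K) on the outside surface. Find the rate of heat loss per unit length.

q′ ≈ 30.9 W/m

For a radial system each layer contributes R = ln(r_out/r_in)/(2πkL); films add R = 1/(hA).
R_carbon steel pipe wall = ln(108.8/105)/(2π×53.7×1) = 1.054×10^-4 K/W
R_polyurethane foam = ln(158.8/108.8)/(2π×0.0275×1) = 2.188 K/W
R_cork board = ln(187.8/158.8)/(2π×0.0459×1) = 0.5816 K/W
R_outer film = 1/(h_o·2πr_oL) = 1/(17.1×2π×0.1878×1) = 0.04956 K/W
R_total = 2.82 K/W
Q = ΔT/R_total = 87/2.82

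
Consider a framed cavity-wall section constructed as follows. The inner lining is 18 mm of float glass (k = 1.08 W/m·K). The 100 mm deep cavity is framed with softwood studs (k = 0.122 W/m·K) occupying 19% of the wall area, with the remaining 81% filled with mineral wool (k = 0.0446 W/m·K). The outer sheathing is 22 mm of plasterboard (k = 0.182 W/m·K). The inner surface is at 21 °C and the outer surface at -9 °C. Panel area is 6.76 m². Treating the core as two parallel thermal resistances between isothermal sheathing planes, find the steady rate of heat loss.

Q ≈ 111 W

Sheathing layers in series; stud and cavity paths in parallel between them.
R_inner = 0.018/(1.08×6.76) = 0.002465 K/W
R_stud  = 0.1/(0.122×0.19×6.76) = 0.6382 K/W
R_cav   = 0.1/(0.0446×0.81×6.76) = 0.4095 K/W
1/R_core = 1/R_stud + 1/R_cav → R_core = 0.2494 K/W
R_outer = 0.022/(0.182×6.76) = 0.01788 K/W
R_total = 0.2698 K/W
Q = ΔT/R_total = 30/0.2698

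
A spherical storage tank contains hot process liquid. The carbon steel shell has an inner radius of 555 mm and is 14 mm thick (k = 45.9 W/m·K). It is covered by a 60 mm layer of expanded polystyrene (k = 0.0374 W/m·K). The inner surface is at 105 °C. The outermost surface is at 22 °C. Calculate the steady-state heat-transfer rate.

Q ≈ 233 W

For a spherical shell R = (1/r₁ − 1/r₂)/(4πk); film R = 1/(h·4πr²). In series:
R_carbon steel shell = (1/0.555 − 1/0.569)/(4π×45.9) = 7.686×10^-5 K/W
R_expanded polystyrene = (1/0.569 − 1/0.629)/(4π×0.0374) = 0.3567 K/W
R_total = 0.3568 K/W
Q = ΔT/R_total = 83/0.3568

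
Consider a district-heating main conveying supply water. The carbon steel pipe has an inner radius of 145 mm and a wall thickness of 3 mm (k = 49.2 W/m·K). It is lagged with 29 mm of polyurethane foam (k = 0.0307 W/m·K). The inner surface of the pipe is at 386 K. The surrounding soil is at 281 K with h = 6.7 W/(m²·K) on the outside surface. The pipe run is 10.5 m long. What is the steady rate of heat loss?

Cylindrical conduction, so R = ln(r₂/r₁)/(2πkL) per layer, in series:
R_carbon steel pipe wall = ln(148/145)/(2π×49.2×10.5) = 6.309×10^-6 K/W
R_polyurethane foam = ln(177/148)/(2π×0.0307×10.5) = 0.08835 K/W
R_outer film = 1/(h_o·2πr_oL) = 1/(6.7×2π×0.177×10.5) = 0.01278 K/W
R_total = 0.1011 K/W
Q = ΔT/R_total = 105/0.1011

Q ≈ 1040 W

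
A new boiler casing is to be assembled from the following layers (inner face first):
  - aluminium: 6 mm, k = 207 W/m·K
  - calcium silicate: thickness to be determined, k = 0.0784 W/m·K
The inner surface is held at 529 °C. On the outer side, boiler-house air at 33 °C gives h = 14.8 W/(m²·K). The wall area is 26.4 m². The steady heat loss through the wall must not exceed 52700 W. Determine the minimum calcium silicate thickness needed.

L ≈ 14.2 mm

Using the resistance-network approach (series):
R_aluminium = L/(kA) = 0.006/(207×26.4) = 1.098×10^-6 K/W
R_outer film = 1/(h_o·A) = 1/(14.8×26.4) = 0.002559 K/W
Sum of the known resistances R_other = 0.00256 K/W
Required total resistance R_tot = ΔT/Q_allow = 496/52700 = 0.009412 K/W
R_calcium silicate = R_tot − R_other = 0.006851 K/W
L = R·k·A = 0.006851×0.0784×26.4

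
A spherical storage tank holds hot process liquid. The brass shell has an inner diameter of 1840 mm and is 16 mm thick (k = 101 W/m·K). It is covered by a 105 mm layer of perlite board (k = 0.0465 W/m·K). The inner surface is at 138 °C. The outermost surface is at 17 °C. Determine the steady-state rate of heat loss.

Q ≈ 656 W

Each spherical layer contributes R = (1/r_i − 1/r_o)/(4πk):
R_brass shell = (1/0.92 − 1/0.936)/(4π×101) = 1.464×10^-5 K/W
R_perlite board = (1/0.936 − 1/1.041)/(4π×0.0465) = 0.1844 K/W
R_total = 0.1844 K/W
Q = ΔT/R_total = 121/0.1844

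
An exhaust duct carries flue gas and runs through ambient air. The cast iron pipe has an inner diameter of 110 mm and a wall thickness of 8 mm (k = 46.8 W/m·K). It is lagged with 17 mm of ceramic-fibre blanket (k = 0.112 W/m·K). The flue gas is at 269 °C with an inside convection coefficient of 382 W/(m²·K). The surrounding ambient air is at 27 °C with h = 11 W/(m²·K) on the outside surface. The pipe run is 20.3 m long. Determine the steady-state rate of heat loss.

Q ≈ 9300 W

Per-layer cylindrical resistances, series-summed:
R_inner film = 1/(h_i·2πr₁L) = 1/(382×2π×0.055×20.3) = 3.732×10^-4 K/W
R_cast iron pipe wall = ln(63/55)/(2π×46.8×20.3) = 2.275×10^-5 K/W
R_ceramic-fibre blanket = ln(80/63)/(2π×0.112×20.3) = 0.01672 K/W
R_outer film = 1/(h_o·2πr_oL) = 1/(11×2π×0.08×20.3) = 0.008909 K/W
R_total = 0.02603 K/W
Q = ΔT/R_total = 242/0.02603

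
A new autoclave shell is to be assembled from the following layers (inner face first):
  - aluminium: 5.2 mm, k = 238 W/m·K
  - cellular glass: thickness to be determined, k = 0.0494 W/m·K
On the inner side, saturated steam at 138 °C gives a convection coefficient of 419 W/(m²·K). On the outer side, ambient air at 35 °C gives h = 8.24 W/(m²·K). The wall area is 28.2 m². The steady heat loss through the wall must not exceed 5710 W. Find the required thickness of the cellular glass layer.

Using the resistance-network approach (series):
R_inner film = 1/(h_i·A) = 1/(419×28.2) = 8.463×10^-5 K/W
R_aluminium = L/(kA) = 0.0052/(238×28.2) = 7.748×10^-7 K/W
R_outer film = 1/(h_o·A) = 1/(8.24×28.2) = 0.004304 K/W
Sum of the known resistances R_other = 0.004389 K/W
Required total resistance R_tot = ΔT/Q_allow = 103/5710 = 0.01804 K/W
R_cellular glass = R_tot − R_other = 0.01365 K/W
L = R·k·A = 0.01365×0.0494×28.2

L ≈ 19 mm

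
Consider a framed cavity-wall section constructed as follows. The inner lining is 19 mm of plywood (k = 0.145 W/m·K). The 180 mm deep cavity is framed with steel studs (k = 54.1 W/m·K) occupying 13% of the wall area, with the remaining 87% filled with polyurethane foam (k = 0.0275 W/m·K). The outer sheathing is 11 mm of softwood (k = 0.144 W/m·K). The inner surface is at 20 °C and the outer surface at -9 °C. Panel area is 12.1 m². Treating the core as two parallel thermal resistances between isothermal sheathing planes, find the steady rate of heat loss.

Sheathing layers in series; stud and cavity paths in parallel between them.
R_inner = 0.019/(0.145×12.1) = 0.01083 K/W
R_stud  = 0.18/(54.1×0.13×12.1) = 0.002115 K/W
R_cav   = 0.18/(0.0275×0.87×12.1) = 0.6218 K/W
1/R_core = 1/R_stud + 1/R_cav → R_core = 0.002108 K/W
R_outer = 0.011/(0.144×12.1) = 0.006313 K/W
R_total = 0.01925 K/W
Q = ΔT/R_total = 29/0.01925

Q ≈ 1510 W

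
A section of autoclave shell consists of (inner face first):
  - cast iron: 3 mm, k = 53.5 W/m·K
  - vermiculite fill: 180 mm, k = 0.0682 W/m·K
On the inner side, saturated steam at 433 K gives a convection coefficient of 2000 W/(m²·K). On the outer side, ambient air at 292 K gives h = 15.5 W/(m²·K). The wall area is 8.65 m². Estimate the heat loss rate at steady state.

Q ≈ 451 W

Using the resistance-network approach (series):
R_inner film = 1/(h_i·A) = 1/(2000×8.65) = 5.78×10^-5 K/W
R_cast iron = L/(kA) = 0.003/(53.5×8.65) = 6.483×10^-6 K/W
R_vermiculite fill = L/(kA) = 0.18/(0.0682×8.65) = 0.3051 K/W
R_outer film = 1/(h_o·A) = 1/(15.5×8.65) = 0.007459 K/W
R_total = 0.3126 K/W
Q = ΔT / R_total = 141 / 0.3126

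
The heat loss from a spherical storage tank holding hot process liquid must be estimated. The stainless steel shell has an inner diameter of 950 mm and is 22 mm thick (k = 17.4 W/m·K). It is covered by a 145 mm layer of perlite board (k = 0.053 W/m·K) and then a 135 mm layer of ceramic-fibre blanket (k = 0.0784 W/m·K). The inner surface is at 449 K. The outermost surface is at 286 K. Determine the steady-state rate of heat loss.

Spherical conduction: R = (1/r_in − 1/r_out)/(4πk) per layer; series-sum.
R_stainless steel shell = (1/0.475 − 1/0.497)/(4π×17.4) = 4.262×10^-4 K/W
R_perlite board = (1/0.497 − 1/0.642)/(4π×0.053) = 0.6823 K/W
R_ceramic-fibre blanket = (1/0.642 − 1/0.777)/(4π×0.0784) = 0.2747 K/W
R_total = 0.9574 K/W
Q = ΔT/R_total = 163/0.9574

Q ≈ 170 W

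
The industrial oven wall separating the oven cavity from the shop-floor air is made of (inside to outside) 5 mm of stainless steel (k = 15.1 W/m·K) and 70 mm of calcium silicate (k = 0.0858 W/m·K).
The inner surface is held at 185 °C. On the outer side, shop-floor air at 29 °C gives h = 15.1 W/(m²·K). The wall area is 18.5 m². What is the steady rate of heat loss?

Q ≈ 3270 W

Model the wall as resistances in series:
R_stainless steel = L/(kA) = 0.005/(15.1×18.5) = 1.79×10^-5 K/W
R_calcium silicate = L/(kA) = 0.07/(0.0858×18.5) = 0.0441 K/W
R_outer film = 1/(h_o·A) = 1/(15.1×18.5) = 0.00358 K/W
R_total = 0.0477 K/W
Q = ΔT / R_total = 156 / 0.0477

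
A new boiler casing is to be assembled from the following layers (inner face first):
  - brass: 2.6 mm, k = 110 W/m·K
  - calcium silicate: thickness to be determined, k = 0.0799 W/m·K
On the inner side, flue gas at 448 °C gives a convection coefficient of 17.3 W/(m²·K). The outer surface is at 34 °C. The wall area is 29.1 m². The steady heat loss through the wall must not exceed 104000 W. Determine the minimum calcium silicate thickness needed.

L ≈ 4.64 mm

Series thermal resistances:
R_inner film = 1/(h_i·A) = 1/(17.3×29.1) = 0.001986 K/W
R_brass = L/(kA) = 0.0026/(110×29.1) = 8.122×10^-7 K/W
Sum of the known resistances R_other = 0.001987 K/W
Required total resistance R_tot = ΔT/Q_allow = 414/104000 = 0.003981 K/W
R_calcium silicate = R_tot − R_other = 0.001994 K/W
L = R·k·A = 0.001994×0.0799×29.1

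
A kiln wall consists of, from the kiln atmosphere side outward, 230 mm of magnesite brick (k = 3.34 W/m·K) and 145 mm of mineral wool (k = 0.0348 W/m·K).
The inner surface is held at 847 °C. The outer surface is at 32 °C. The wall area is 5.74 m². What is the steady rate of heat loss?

Treating each layer as a thermal resistance in series:
R_magnesite brick = L/(kA) = 0.23/(3.34×5.74) = 0.012 K/W
R_mineral wool = L/(kA) = 0.145/(0.0348×5.74) = 0.7259 K/W
R_total = 0.7379 K/W
Q = ΔT / R_total = 815 / 0.7379

Q ≈ 1100 W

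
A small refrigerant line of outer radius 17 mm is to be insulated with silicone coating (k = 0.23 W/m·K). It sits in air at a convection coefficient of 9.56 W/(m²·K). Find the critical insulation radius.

For a cylinder r_cr = k/h = 0.23/9.56
r_cr = 24.1 mm; since the bare radius (17 mm) is below r_cr, adding a thin layer of insulation will *increase* heat loss.

r_cr ≈ 24.1 mm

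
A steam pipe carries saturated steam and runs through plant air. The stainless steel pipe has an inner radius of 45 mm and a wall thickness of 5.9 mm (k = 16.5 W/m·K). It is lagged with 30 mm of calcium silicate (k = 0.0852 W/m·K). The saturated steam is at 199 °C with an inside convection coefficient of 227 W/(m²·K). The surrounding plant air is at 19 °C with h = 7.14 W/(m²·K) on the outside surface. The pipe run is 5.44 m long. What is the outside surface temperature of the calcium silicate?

For a radial system each layer contributes R = ln(r_out/r_in)/(2πkL); films add R = 1/(hA).
R_inner film = 1/(h_i·2πr₁L) = 1/(227×2π×0.045×5.44) = 0.002864 K/W
R_stainless steel pipe wall = ln(50.9/45)/(2π×16.5×5.44) = 2.184×10^-4 K/W
R_calcium silicate = ln(80.9/50.9)/(2π×0.0852×5.44) = 0.1591 K/W
R_outer film = 1/(h_o·2πr_oL) = 1/(7.14×2π×0.0809×5.44) = 0.05065 K/W
R_total = 0.2128 K/W
Q = ΔT/R_total = 180/0.2128
Q = 846 W
T_interface = T_inner − Q·ΣR(inner→interface) = 199 − 846×0.1622

T ≈ 61.8 °C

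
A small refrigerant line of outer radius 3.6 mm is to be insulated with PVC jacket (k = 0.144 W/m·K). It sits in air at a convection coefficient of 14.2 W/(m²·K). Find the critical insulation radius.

For a cylinder r_cr = k/h = 0.144/14.2
r_cr = 10.1 mm; since the bare radius (3.6 mm) is below r_cr, adding a thin layer of insulation will *increase* heat loss.

r_cr ≈ 10.1 mm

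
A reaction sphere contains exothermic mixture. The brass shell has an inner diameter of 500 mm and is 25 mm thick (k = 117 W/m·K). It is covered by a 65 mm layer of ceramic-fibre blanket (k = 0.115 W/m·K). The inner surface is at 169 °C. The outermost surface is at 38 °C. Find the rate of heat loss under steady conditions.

Each spherical layer contributes R = (1/r_i − 1/r_o)/(4πk):
R_brass shell = (1/0.25 − 1/0.275)/(4π×117) = 2.473×10^-4 K/W
R_ceramic-fibre blanket = (1/0.275 − 1/0.34)/(4π×0.115) = 0.4811 K/W
R_total = 0.4813 K/W
Q = ΔT/R_total = 131/0.4813

Q ≈ 272 W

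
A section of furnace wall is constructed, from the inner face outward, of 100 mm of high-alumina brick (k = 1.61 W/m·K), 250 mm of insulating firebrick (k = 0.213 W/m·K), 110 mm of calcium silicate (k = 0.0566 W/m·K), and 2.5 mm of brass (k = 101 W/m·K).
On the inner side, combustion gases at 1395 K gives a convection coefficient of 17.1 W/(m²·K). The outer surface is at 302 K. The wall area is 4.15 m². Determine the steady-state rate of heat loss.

Using the resistance-network approach (series):
R_inner film = 1/(h_i·A) = 1/(17.1×4.15) = 0.01409 K/W
R_high-alumina brick = L/(kA) = 0.1/(1.61×4.15) = 0.01497 K/W
R_insulating firebrick = L/(kA) = 0.25/(0.213×4.15) = 0.2828 K/W
R_calcium silicate = L/(kA) = 0.11/(0.0566×4.15) = 0.4683 K/W
R_brass = L/(kA) = 0.0025/(101×4.15) = 5.964×10^-6 K/W
R_total = 0.7802 K/W
Q = ΔT / R_total = 1093 / 0.7802

Q ≈ 1400 W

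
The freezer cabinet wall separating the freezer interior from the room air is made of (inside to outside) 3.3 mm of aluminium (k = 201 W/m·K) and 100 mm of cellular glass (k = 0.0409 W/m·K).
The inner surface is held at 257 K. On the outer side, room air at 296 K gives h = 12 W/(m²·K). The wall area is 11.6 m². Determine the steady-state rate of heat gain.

Treating each layer as a thermal resistance in series:
R_aluminium = L/(kA) = 0.0033/(201×11.6) = 1.415×10^-6 K/W
R_cellular glass = L/(kA) = 0.1/(0.0409×11.6) = 0.2108 K/W
R_outer film = 1/(h_o·A) = 1/(12×11.6) = 0.007184 K/W
R_total = 0.218 K/W
Q = ΔT / R_total = 39 / 0.218

Q ≈ 179 W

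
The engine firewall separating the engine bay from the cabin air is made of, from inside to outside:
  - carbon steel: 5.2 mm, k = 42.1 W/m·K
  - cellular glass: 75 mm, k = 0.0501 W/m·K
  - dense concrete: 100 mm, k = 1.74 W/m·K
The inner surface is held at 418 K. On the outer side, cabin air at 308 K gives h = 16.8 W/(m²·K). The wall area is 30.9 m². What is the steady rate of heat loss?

Thermal resistances in series:
R_carbon steel = L/(kA) = 0.0052/(42.1×30.9) = 3.997×10^-6 K/W
R_cellular glass = L/(kA) = 0.075/(0.0501×30.9) = 0.04845 K/W
R_dense concrete = L/(kA) = 0.1/(1.74×30.9) = 0.00186 K/W
R_outer film = 1/(h_o·A) = 1/(16.8×30.9) = 0.001926 K/W
R_total = 0.05224 K/W
Q = ΔT / R_total = 110 / 0.05224

Q ≈ 2110 W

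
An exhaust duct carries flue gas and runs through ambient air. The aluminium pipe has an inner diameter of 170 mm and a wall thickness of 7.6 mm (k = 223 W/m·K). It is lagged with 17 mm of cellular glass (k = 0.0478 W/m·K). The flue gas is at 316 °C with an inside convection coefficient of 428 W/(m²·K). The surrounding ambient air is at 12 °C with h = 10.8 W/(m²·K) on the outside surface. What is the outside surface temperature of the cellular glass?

Per-layer cylindrical resistances, series-summed:
R_inner film = 1/(h_i·2πr₁L) = 1/(428×2π×0.085×1) = 0.004375 K/W
R_aluminium pipe wall = ln(92.6/85)/(2π×223×1) = 6.112×10^-5 K/W
R_cellular glass = ln(109.6/92.6)/(2π×0.0478×1) = 0.5612 K/W
R_outer film = 1/(h_o·2πr_oL) = 1/(10.8×2π×0.1096×1) = 0.1345 K/W
R_total = 0.7001 K/W
Q = ΔT/R_total = 304/0.7001
Q = 434 W/m
T_interface = T_inner − Q·ΣR(inner→interface) = 316 − 434×0.5656

T ≈ 70.4 °C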